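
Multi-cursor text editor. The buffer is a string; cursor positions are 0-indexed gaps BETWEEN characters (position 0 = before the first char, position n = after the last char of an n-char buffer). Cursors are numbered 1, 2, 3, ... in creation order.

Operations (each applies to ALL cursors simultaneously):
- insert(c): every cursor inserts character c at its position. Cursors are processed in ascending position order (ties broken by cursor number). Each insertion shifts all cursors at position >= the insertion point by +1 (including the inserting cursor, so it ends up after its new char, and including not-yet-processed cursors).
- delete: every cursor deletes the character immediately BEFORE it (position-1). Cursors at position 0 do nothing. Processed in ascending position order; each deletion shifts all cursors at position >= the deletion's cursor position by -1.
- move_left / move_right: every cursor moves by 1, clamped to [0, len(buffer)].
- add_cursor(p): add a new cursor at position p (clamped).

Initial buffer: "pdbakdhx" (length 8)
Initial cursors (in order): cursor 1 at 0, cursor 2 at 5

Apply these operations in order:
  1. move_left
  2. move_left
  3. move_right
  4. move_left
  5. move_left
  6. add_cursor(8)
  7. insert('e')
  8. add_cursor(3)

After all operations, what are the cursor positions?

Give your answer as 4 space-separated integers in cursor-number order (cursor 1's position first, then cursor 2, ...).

After op 1 (move_left): buffer="pdbakdhx" (len 8), cursors c1@0 c2@4, authorship ........
After op 2 (move_left): buffer="pdbakdhx" (len 8), cursors c1@0 c2@3, authorship ........
After op 3 (move_right): buffer="pdbakdhx" (len 8), cursors c1@1 c2@4, authorship ........
After op 4 (move_left): buffer="pdbakdhx" (len 8), cursors c1@0 c2@3, authorship ........
After op 5 (move_left): buffer="pdbakdhx" (len 8), cursors c1@0 c2@2, authorship ........
After op 6 (add_cursor(8)): buffer="pdbakdhx" (len 8), cursors c1@0 c2@2 c3@8, authorship ........
After op 7 (insert('e')): buffer="epdebakdhxe" (len 11), cursors c1@1 c2@4 c3@11, authorship 1..2......3
After op 8 (add_cursor(3)): buffer="epdebakdhxe" (len 11), cursors c1@1 c4@3 c2@4 c3@11, authorship 1..2......3

Answer: 1 4 11 3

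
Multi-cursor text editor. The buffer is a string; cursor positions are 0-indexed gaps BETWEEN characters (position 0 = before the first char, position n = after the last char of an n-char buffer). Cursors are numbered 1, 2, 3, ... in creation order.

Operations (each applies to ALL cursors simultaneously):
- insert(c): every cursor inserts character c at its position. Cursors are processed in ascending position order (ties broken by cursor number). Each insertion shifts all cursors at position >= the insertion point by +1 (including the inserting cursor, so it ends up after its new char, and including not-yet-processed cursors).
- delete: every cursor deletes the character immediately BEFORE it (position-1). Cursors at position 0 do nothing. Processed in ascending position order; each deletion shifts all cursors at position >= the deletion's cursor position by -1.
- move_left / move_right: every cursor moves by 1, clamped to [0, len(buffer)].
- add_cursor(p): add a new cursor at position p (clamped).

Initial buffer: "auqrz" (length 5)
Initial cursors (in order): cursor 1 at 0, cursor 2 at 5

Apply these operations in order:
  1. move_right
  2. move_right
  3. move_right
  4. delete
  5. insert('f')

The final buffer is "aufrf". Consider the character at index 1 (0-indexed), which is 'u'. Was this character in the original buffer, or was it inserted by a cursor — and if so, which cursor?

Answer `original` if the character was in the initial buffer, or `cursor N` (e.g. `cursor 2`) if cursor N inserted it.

Answer: original

Derivation:
After op 1 (move_right): buffer="auqrz" (len 5), cursors c1@1 c2@5, authorship .....
After op 2 (move_right): buffer="auqrz" (len 5), cursors c1@2 c2@5, authorship .....
After op 3 (move_right): buffer="auqrz" (len 5), cursors c1@3 c2@5, authorship .....
After op 4 (delete): buffer="aur" (len 3), cursors c1@2 c2@3, authorship ...
After op 5 (insert('f')): buffer="aufrf" (len 5), cursors c1@3 c2@5, authorship ..1.2
Authorship (.=original, N=cursor N): . . 1 . 2
Index 1: author = original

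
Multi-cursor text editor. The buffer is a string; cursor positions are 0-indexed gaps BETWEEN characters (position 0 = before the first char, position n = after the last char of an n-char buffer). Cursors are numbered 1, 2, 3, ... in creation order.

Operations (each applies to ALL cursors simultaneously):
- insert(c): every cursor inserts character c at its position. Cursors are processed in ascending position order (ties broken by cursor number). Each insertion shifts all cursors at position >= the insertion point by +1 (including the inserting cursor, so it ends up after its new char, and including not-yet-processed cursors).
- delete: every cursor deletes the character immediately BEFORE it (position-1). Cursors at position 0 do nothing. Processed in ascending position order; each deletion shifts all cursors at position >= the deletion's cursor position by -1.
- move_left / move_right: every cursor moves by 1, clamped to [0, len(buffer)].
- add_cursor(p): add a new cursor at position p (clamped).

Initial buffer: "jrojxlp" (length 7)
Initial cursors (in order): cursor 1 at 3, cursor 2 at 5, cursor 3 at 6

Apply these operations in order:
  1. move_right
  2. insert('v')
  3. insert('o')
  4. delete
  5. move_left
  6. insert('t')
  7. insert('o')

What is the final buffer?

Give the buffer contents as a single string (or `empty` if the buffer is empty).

After op 1 (move_right): buffer="jrojxlp" (len 7), cursors c1@4 c2@6 c3@7, authorship .......
After op 2 (insert('v')): buffer="jrojvxlvpv" (len 10), cursors c1@5 c2@8 c3@10, authorship ....1..2.3
After op 3 (insert('o')): buffer="jrojvoxlvopvo" (len 13), cursors c1@6 c2@10 c3@13, authorship ....11..22.33
After op 4 (delete): buffer="jrojvxlvpv" (len 10), cursors c1@5 c2@8 c3@10, authorship ....1..2.3
After op 5 (move_left): buffer="jrojvxlvpv" (len 10), cursors c1@4 c2@7 c3@9, authorship ....1..2.3
After op 6 (insert('t')): buffer="jrojtvxltvptv" (len 13), cursors c1@5 c2@9 c3@12, authorship ....11..22.33
After op 7 (insert('o')): buffer="jrojtovxltovptov" (len 16), cursors c1@6 c2@11 c3@15, authorship ....111..222.333

Answer: jrojtovxltovptov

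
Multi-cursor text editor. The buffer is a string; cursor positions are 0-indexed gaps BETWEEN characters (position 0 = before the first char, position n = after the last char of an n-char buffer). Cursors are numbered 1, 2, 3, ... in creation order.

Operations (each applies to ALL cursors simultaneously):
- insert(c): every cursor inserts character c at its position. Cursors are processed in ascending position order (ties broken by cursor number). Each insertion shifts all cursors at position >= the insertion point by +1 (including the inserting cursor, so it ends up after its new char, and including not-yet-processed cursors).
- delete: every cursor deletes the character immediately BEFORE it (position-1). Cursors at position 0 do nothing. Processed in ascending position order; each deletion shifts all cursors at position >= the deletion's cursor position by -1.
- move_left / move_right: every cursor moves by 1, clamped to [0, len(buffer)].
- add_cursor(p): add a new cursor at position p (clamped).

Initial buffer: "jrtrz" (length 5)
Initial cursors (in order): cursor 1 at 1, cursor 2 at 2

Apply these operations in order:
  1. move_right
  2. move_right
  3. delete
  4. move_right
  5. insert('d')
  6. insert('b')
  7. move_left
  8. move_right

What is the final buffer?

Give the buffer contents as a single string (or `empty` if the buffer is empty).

After op 1 (move_right): buffer="jrtrz" (len 5), cursors c1@2 c2@3, authorship .....
After op 2 (move_right): buffer="jrtrz" (len 5), cursors c1@3 c2@4, authorship .....
After op 3 (delete): buffer="jrz" (len 3), cursors c1@2 c2@2, authorship ...
After op 4 (move_right): buffer="jrz" (len 3), cursors c1@3 c2@3, authorship ...
After op 5 (insert('d')): buffer="jrzdd" (len 5), cursors c1@5 c2@5, authorship ...12
After op 6 (insert('b')): buffer="jrzddbb" (len 7), cursors c1@7 c2@7, authorship ...1212
After op 7 (move_left): buffer="jrzddbb" (len 7), cursors c1@6 c2@6, authorship ...1212
After op 8 (move_right): buffer="jrzddbb" (len 7), cursors c1@7 c2@7, authorship ...1212

Answer: jrzddbb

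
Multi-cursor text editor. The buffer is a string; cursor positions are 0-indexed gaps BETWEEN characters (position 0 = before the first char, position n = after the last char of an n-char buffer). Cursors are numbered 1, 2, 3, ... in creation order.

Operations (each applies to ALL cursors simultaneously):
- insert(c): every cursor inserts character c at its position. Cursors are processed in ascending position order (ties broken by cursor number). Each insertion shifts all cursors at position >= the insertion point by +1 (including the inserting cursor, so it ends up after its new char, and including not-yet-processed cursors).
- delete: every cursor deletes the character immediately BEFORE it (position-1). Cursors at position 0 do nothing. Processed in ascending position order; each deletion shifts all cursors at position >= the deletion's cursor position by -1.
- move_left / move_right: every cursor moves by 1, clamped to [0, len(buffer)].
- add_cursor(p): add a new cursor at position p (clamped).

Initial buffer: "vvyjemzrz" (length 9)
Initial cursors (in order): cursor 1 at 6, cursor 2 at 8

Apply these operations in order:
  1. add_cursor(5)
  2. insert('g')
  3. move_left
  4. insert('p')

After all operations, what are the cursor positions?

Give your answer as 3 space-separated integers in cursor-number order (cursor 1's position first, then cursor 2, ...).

Answer: 9 13 6

Derivation:
After op 1 (add_cursor(5)): buffer="vvyjemzrz" (len 9), cursors c3@5 c1@6 c2@8, authorship .........
After op 2 (insert('g')): buffer="vvyjegmgzrgz" (len 12), cursors c3@6 c1@8 c2@11, authorship .....3.1..2.
After op 3 (move_left): buffer="vvyjegmgzrgz" (len 12), cursors c3@5 c1@7 c2@10, authorship .....3.1..2.
After op 4 (insert('p')): buffer="vvyjepgmpgzrpgz" (len 15), cursors c3@6 c1@9 c2@13, authorship .....33.11..22.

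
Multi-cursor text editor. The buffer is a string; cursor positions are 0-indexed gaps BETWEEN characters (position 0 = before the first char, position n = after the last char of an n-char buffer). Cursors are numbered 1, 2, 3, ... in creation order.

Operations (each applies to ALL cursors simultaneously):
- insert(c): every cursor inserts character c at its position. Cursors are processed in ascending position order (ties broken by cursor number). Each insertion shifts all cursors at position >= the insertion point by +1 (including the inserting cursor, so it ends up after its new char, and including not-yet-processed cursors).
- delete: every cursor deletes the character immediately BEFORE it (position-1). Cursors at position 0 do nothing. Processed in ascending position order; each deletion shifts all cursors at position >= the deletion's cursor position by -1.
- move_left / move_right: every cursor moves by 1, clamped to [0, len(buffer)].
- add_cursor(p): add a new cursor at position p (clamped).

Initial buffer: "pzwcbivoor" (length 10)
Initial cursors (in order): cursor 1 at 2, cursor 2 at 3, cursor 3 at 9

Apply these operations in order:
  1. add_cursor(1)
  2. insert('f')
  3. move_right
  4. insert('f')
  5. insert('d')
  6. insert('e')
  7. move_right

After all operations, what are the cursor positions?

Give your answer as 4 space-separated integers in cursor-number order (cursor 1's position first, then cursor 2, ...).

After op 1 (add_cursor(1)): buffer="pzwcbivoor" (len 10), cursors c4@1 c1@2 c2@3 c3@9, authorship ..........
After op 2 (insert('f')): buffer="pfzfwfcbivoofr" (len 14), cursors c4@2 c1@4 c2@6 c3@13, authorship .4.1.2......3.
After op 3 (move_right): buffer="pfzfwfcbivoofr" (len 14), cursors c4@3 c1@5 c2@7 c3@14, authorship .4.1.2......3.
After op 4 (insert('f')): buffer="pfzffwffcfbivoofrf" (len 18), cursors c4@4 c1@7 c2@10 c3@18, authorship .4.41.12.2.....3.3
After op 5 (insert('d')): buffer="pfzfdfwfdfcfdbivoofrfd" (len 22), cursors c4@5 c1@9 c2@13 c3@22, authorship .4.441.112.22.....3.33
After op 6 (insert('e')): buffer="pfzfdefwfdefcfdebivoofrfde" (len 26), cursors c4@6 c1@11 c2@16 c3@26, authorship .4.4441.1112.222.....3.333
After op 7 (move_right): buffer="pfzfdefwfdefcfdebivoofrfde" (len 26), cursors c4@7 c1@12 c2@17 c3@26, authorship .4.4441.1112.222.....3.333

Answer: 12 17 26 7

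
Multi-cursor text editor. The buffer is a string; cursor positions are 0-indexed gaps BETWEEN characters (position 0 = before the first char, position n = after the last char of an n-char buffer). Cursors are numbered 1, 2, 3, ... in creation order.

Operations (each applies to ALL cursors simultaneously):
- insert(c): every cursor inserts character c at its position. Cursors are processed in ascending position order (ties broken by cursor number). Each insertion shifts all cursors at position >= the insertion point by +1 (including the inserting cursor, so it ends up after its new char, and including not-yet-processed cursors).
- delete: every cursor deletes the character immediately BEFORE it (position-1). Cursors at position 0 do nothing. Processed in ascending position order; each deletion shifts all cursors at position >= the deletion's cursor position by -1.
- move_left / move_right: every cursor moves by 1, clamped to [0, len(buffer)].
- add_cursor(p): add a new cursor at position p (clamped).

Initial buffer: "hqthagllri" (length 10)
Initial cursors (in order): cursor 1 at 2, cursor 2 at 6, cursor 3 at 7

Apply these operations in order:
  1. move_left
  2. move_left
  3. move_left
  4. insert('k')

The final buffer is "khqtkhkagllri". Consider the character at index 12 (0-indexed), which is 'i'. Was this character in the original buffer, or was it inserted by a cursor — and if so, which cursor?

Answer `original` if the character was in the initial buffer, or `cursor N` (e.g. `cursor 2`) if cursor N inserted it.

Answer: original

Derivation:
After op 1 (move_left): buffer="hqthagllri" (len 10), cursors c1@1 c2@5 c3@6, authorship ..........
After op 2 (move_left): buffer="hqthagllri" (len 10), cursors c1@0 c2@4 c3@5, authorship ..........
After op 3 (move_left): buffer="hqthagllri" (len 10), cursors c1@0 c2@3 c3@4, authorship ..........
After op 4 (insert('k')): buffer="khqtkhkagllri" (len 13), cursors c1@1 c2@5 c3@7, authorship 1...2.3......
Authorship (.=original, N=cursor N): 1 . . . 2 . 3 . . . . . .
Index 12: author = original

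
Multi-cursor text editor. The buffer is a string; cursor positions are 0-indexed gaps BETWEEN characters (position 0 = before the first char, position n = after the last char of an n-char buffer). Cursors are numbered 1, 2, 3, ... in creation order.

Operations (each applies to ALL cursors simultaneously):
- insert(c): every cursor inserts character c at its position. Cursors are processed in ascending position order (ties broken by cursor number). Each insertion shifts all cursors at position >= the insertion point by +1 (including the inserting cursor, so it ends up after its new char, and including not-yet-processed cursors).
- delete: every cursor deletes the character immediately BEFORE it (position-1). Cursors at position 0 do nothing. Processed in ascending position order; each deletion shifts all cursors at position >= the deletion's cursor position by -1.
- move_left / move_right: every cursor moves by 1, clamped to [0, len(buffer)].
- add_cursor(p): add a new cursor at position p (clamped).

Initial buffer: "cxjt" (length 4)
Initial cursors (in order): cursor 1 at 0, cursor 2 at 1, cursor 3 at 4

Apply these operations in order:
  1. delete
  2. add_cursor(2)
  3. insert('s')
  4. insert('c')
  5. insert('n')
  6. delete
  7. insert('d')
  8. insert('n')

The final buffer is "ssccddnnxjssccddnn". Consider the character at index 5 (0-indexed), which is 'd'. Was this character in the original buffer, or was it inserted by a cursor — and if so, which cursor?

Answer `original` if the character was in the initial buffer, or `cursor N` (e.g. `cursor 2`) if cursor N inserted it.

Answer: cursor 2

Derivation:
After op 1 (delete): buffer="xj" (len 2), cursors c1@0 c2@0 c3@2, authorship ..
After op 2 (add_cursor(2)): buffer="xj" (len 2), cursors c1@0 c2@0 c3@2 c4@2, authorship ..
After op 3 (insert('s')): buffer="ssxjss" (len 6), cursors c1@2 c2@2 c3@6 c4@6, authorship 12..34
After op 4 (insert('c')): buffer="ssccxjsscc" (len 10), cursors c1@4 c2@4 c3@10 c4@10, authorship 1212..3434
After op 5 (insert('n')): buffer="ssccnnxjssccnn" (len 14), cursors c1@6 c2@6 c3@14 c4@14, authorship 121212..343434
After op 6 (delete): buffer="ssccxjsscc" (len 10), cursors c1@4 c2@4 c3@10 c4@10, authorship 1212..3434
After op 7 (insert('d')): buffer="ssccddxjssccdd" (len 14), cursors c1@6 c2@6 c3@14 c4@14, authorship 121212..343434
After op 8 (insert('n')): buffer="ssccddnnxjssccddnn" (len 18), cursors c1@8 c2@8 c3@18 c4@18, authorship 12121212..34343434
Authorship (.=original, N=cursor N): 1 2 1 2 1 2 1 2 . . 3 4 3 4 3 4 3 4
Index 5: author = 2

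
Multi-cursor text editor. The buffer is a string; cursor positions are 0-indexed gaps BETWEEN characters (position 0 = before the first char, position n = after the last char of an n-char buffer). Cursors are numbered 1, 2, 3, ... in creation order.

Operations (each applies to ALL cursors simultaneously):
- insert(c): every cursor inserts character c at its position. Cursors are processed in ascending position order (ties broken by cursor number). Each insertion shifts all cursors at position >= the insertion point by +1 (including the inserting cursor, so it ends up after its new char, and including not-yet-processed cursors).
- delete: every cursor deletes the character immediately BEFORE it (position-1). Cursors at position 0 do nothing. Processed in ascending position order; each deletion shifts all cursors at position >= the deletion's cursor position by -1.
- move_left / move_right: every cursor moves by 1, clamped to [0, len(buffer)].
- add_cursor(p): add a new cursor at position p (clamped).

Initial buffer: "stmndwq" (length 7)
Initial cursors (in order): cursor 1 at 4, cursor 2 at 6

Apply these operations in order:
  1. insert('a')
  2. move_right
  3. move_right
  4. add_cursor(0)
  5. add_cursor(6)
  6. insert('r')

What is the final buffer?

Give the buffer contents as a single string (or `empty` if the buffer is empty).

Answer: rstmnadrwraqr

Derivation:
After op 1 (insert('a')): buffer="stmnadwaq" (len 9), cursors c1@5 c2@8, authorship ....1..2.
After op 2 (move_right): buffer="stmnadwaq" (len 9), cursors c1@6 c2@9, authorship ....1..2.
After op 3 (move_right): buffer="stmnadwaq" (len 9), cursors c1@7 c2@9, authorship ....1..2.
After op 4 (add_cursor(0)): buffer="stmnadwaq" (len 9), cursors c3@0 c1@7 c2@9, authorship ....1..2.
After op 5 (add_cursor(6)): buffer="stmnadwaq" (len 9), cursors c3@0 c4@6 c1@7 c2@9, authorship ....1..2.
After op 6 (insert('r')): buffer="rstmnadrwraqr" (len 13), cursors c3@1 c4@8 c1@10 c2@13, authorship 3....1.4.12.2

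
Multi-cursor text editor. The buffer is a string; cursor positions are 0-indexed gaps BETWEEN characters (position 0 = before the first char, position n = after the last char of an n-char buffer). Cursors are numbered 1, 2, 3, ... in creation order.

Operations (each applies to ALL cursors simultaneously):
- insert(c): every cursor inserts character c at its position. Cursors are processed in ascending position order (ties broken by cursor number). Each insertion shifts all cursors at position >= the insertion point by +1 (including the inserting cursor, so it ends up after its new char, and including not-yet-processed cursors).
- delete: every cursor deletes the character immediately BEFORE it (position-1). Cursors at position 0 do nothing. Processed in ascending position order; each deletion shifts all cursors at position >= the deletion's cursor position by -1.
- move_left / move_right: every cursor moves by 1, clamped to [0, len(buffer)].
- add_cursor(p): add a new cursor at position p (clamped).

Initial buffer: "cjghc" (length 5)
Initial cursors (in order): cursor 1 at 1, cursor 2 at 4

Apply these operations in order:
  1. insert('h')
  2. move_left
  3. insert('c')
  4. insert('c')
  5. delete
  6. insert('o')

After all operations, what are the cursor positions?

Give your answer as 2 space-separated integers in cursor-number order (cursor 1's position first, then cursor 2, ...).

After op 1 (insert('h')): buffer="chjghhc" (len 7), cursors c1@2 c2@6, authorship .1...2.
After op 2 (move_left): buffer="chjghhc" (len 7), cursors c1@1 c2@5, authorship .1...2.
After op 3 (insert('c')): buffer="cchjghchc" (len 9), cursors c1@2 c2@7, authorship .11...22.
After op 4 (insert('c')): buffer="ccchjghcchc" (len 11), cursors c1@3 c2@9, authorship .111...222.
After op 5 (delete): buffer="cchjghchc" (len 9), cursors c1@2 c2@7, authorship .11...22.
After op 6 (insert('o')): buffer="ccohjghcohc" (len 11), cursors c1@3 c2@9, authorship .111...222.

Answer: 3 9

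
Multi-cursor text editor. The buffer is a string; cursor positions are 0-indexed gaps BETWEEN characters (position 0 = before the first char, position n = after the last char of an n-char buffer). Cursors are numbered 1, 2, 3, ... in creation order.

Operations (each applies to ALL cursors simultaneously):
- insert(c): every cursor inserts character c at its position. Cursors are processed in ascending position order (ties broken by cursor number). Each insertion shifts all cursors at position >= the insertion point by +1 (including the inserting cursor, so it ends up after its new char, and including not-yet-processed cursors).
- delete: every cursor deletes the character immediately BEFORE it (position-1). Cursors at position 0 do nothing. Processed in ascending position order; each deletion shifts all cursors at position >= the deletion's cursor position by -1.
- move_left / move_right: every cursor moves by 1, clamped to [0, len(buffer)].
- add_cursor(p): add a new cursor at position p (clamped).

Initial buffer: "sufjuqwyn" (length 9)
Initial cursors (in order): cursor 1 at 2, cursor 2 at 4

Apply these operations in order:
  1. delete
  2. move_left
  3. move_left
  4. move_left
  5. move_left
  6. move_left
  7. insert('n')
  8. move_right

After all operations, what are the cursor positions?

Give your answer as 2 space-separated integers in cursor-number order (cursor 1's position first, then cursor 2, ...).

Answer: 3 3

Derivation:
After op 1 (delete): buffer="sfuqwyn" (len 7), cursors c1@1 c2@2, authorship .......
After op 2 (move_left): buffer="sfuqwyn" (len 7), cursors c1@0 c2@1, authorship .......
After op 3 (move_left): buffer="sfuqwyn" (len 7), cursors c1@0 c2@0, authorship .......
After op 4 (move_left): buffer="sfuqwyn" (len 7), cursors c1@0 c2@0, authorship .......
After op 5 (move_left): buffer="sfuqwyn" (len 7), cursors c1@0 c2@0, authorship .......
After op 6 (move_left): buffer="sfuqwyn" (len 7), cursors c1@0 c2@0, authorship .......
After op 7 (insert('n')): buffer="nnsfuqwyn" (len 9), cursors c1@2 c2@2, authorship 12.......
After op 8 (move_right): buffer="nnsfuqwyn" (len 9), cursors c1@3 c2@3, authorship 12.......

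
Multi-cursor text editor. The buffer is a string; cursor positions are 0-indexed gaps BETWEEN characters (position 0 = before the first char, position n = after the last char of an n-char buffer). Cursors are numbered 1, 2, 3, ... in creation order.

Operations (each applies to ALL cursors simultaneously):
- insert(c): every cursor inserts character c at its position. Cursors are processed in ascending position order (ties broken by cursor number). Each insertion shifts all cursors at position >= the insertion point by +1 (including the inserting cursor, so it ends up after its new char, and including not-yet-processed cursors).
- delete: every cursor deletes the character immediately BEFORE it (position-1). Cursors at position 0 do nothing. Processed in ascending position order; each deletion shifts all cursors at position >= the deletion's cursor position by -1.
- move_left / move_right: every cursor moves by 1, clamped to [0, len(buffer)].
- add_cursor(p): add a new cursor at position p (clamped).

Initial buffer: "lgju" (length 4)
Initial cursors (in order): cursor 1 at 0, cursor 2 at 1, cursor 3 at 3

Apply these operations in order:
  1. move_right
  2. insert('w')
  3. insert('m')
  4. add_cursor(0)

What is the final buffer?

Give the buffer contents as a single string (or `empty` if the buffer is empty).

Answer: lwmgwmjuwm

Derivation:
After op 1 (move_right): buffer="lgju" (len 4), cursors c1@1 c2@2 c3@4, authorship ....
After op 2 (insert('w')): buffer="lwgwjuw" (len 7), cursors c1@2 c2@4 c3@7, authorship .1.2..3
After op 3 (insert('m')): buffer="lwmgwmjuwm" (len 10), cursors c1@3 c2@6 c3@10, authorship .11.22..33
After op 4 (add_cursor(0)): buffer="lwmgwmjuwm" (len 10), cursors c4@0 c1@3 c2@6 c3@10, authorship .11.22..33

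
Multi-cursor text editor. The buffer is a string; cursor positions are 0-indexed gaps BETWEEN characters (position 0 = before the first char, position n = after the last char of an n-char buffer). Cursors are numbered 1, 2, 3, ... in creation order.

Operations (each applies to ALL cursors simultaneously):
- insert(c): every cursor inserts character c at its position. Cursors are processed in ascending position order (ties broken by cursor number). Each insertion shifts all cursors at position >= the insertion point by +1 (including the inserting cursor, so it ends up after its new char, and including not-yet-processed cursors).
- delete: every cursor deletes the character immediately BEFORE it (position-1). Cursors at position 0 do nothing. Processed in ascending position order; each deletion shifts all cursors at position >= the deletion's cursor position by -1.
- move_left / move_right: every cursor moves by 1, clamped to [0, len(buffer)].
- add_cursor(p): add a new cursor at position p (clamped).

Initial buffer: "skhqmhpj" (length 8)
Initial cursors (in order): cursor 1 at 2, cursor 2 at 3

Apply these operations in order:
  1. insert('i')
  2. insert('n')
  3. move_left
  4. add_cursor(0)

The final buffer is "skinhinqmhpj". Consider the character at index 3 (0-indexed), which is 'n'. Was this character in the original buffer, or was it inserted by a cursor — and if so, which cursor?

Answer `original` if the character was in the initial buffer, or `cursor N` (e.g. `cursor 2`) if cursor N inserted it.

Answer: cursor 1

Derivation:
After op 1 (insert('i')): buffer="skihiqmhpj" (len 10), cursors c1@3 c2@5, authorship ..1.2.....
After op 2 (insert('n')): buffer="skinhinqmhpj" (len 12), cursors c1@4 c2@7, authorship ..11.22.....
After op 3 (move_left): buffer="skinhinqmhpj" (len 12), cursors c1@3 c2@6, authorship ..11.22.....
After op 4 (add_cursor(0)): buffer="skinhinqmhpj" (len 12), cursors c3@0 c1@3 c2@6, authorship ..11.22.....
Authorship (.=original, N=cursor N): . . 1 1 . 2 2 . . . . .
Index 3: author = 1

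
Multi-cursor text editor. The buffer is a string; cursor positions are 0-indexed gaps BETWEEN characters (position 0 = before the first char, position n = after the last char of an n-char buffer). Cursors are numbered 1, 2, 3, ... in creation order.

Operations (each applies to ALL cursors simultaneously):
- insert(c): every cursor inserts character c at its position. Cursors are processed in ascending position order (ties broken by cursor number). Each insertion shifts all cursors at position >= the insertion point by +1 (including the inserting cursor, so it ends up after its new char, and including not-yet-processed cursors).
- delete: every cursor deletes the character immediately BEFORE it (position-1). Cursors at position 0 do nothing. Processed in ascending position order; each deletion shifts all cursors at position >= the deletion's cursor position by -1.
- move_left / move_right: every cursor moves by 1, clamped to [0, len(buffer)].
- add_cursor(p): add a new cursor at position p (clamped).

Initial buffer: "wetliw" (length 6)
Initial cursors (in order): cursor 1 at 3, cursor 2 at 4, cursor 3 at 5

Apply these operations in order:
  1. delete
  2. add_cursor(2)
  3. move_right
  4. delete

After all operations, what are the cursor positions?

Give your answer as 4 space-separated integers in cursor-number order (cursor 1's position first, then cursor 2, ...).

After op 1 (delete): buffer="wew" (len 3), cursors c1@2 c2@2 c3@2, authorship ...
After op 2 (add_cursor(2)): buffer="wew" (len 3), cursors c1@2 c2@2 c3@2 c4@2, authorship ...
After op 3 (move_right): buffer="wew" (len 3), cursors c1@3 c2@3 c3@3 c4@3, authorship ...
After op 4 (delete): buffer="" (len 0), cursors c1@0 c2@0 c3@0 c4@0, authorship 

Answer: 0 0 0 0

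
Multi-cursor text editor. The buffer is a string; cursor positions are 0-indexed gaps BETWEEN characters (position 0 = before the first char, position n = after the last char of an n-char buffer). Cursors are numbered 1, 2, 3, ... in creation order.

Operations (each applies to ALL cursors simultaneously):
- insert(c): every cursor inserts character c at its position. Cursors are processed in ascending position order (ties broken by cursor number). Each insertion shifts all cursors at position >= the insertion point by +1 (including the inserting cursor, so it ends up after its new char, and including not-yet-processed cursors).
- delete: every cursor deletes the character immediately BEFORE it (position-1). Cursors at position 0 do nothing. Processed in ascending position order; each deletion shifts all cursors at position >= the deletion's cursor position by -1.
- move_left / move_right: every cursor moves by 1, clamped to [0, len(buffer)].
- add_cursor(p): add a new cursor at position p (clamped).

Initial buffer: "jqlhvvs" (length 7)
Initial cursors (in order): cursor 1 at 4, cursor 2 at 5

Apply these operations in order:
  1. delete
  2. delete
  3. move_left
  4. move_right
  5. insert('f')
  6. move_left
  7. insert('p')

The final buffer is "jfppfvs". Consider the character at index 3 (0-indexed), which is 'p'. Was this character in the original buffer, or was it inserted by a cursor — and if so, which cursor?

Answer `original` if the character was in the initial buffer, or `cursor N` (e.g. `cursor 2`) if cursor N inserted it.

Answer: cursor 2

Derivation:
After op 1 (delete): buffer="jqlvs" (len 5), cursors c1@3 c2@3, authorship .....
After op 2 (delete): buffer="jvs" (len 3), cursors c1@1 c2@1, authorship ...
After op 3 (move_left): buffer="jvs" (len 3), cursors c1@0 c2@0, authorship ...
After op 4 (move_right): buffer="jvs" (len 3), cursors c1@1 c2@1, authorship ...
After op 5 (insert('f')): buffer="jffvs" (len 5), cursors c1@3 c2@3, authorship .12..
After op 6 (move_left): buffer="jffvs" (len 5), cursors c1@2 c2@2, authorship .12..
After op 7 (insert('p')): buffer="jfppfvs" (len 7), cursors c1@4 c2@4, authorship .1122..
Authorship (.=original, N=cursor N): . 1 1 2 2 . .
Index 3: author = 2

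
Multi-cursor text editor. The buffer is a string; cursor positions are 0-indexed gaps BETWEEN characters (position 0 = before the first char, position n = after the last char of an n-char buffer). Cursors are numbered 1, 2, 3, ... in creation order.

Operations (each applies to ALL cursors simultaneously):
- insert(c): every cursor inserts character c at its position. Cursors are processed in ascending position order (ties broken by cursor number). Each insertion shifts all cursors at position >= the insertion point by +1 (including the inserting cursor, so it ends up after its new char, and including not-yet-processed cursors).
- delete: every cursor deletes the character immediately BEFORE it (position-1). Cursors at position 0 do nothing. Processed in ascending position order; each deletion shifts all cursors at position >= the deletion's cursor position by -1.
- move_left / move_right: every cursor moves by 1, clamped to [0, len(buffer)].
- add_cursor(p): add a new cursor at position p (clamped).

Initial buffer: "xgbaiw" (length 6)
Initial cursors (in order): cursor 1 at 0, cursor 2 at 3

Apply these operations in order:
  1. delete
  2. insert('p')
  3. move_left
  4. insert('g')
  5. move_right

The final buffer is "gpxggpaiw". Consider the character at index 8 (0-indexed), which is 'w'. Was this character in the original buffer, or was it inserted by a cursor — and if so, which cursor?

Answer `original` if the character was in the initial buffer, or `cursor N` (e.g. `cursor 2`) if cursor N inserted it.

After op 1 (delete): buffer="xgaiw" (len 5), cursors c1@0 c2@2, authorship .....
After op 2 (insert('p')): buffer="pxgpaiw" (len 7), cursors c1@1 c2@4, authorship 1..2...
After op 3 (move_left): buffer="pxgpaiw" (len 7), cursors c1@0 c2@3, authorship 1..2...
After op 4 (insert('g')): buffer="gpxggpaiw" (len 9), cursors c1@1 c2@5, authorship 11..22...
After op 5 (move_right): buffer="gpxggpaiw" (len 9), cursors c1@2 c2@6, authorship 11..22...
Authorship (.=original, N=cursor N): 1 1 . . 2 2 . . .
Index 8: author = original

Answer: original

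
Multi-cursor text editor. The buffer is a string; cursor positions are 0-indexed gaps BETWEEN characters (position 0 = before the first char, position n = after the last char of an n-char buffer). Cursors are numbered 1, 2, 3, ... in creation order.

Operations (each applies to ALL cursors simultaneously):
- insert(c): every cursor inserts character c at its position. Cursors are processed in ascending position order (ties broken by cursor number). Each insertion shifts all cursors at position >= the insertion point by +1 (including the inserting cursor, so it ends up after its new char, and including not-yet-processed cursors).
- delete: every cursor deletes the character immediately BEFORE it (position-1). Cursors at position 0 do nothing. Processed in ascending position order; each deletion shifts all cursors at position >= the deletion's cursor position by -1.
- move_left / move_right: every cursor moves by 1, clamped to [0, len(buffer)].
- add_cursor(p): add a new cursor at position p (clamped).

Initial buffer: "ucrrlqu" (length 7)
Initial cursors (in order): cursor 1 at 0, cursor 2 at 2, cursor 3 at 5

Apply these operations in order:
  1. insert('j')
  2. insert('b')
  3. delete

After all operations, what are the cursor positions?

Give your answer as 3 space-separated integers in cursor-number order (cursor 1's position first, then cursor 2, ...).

After op 1 (insert('j')): buffer="jucjrrljqu" (len 10), cursors c1@1 c2@4 c3@8, authorship 1..2...3..
After op 2 (insert('b')): buffer="jbucjbrrljbqu" (len 13), cursors c1@2 c2@6 c3@11, authorship 11..22...33..
After op 3 (delete): buffer="jucjrrljqu" (len 10), cursors c1@1 c2@4 c3@8, authorship 1..2...3..

Answer: 1 4 8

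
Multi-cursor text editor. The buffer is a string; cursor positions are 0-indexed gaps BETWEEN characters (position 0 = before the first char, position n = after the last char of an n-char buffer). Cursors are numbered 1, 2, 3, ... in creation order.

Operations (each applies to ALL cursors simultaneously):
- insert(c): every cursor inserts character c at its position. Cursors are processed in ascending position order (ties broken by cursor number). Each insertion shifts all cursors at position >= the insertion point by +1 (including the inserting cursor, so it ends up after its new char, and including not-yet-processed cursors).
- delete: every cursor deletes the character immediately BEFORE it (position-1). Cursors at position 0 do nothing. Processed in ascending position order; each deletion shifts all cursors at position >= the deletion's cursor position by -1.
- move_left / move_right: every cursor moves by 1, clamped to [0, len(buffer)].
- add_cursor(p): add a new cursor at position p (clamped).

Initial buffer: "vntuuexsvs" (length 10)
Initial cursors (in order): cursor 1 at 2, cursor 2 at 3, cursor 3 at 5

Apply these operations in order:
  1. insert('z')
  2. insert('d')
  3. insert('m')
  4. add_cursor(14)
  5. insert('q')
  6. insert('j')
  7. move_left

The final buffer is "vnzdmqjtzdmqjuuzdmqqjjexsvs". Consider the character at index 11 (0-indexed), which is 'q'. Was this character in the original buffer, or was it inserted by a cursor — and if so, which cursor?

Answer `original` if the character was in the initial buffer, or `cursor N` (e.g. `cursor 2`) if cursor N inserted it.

Answer: cursor 2

Derivation:
After op 1 (insert('z')): buffer="vnztzuuzexsvs" (len 13), cursors c1@3 c2@5 c3@8, authorship ..1.2..3.....
After op 2 (insert('d')): buffer="vnzdtzduuzdexsvs" (len 16), cursors c1@4 c2@7 c3@11, authorship ..11.22..33.....
After op 3 (insert('m')): buffer="vnzdmtzdmuuzdmexsvs" (len 19), cursors c1@5 c2@9 c3@14, authorship ..111.222..333.....
After op 4 (add_cursor(14)): buffer="vnzdmtzdmuuzdmexsvs" (len 19), cursors c1@5 c2@9 c3@14 c4@14, authorship ..111.222..333.....
After op 5 (insert('q')): buffer="vnzdmqtzdmquuzdmqqexsvs" (len 23), cursors c1@6 c2@11 c3@18 c4@18, authorship ..1111.2222..33334.....
After op 6 (insert('j')): buffer="vnzdmqjtzdmqjuuzdmqqjjexsvs" (len 27), cursors c1@7 c2@13 c3@22 c4@22, authorship ..11111.22222..3333434.....
After op 7 (move_left): buffer="vnzdmqjtzdmqjuuzdmqqjjexsvs" (len 27), cursors c1@6 c2@12 c3@21 c4@21, authorship ..11111.22222..3333434.....
Authorship (.=original, N=cursor N): . . 1 1 1 1 1 . 2 2 2 2 2 . . 3 3 3 3 4 3 4 . . . . .
Index 11: author = 2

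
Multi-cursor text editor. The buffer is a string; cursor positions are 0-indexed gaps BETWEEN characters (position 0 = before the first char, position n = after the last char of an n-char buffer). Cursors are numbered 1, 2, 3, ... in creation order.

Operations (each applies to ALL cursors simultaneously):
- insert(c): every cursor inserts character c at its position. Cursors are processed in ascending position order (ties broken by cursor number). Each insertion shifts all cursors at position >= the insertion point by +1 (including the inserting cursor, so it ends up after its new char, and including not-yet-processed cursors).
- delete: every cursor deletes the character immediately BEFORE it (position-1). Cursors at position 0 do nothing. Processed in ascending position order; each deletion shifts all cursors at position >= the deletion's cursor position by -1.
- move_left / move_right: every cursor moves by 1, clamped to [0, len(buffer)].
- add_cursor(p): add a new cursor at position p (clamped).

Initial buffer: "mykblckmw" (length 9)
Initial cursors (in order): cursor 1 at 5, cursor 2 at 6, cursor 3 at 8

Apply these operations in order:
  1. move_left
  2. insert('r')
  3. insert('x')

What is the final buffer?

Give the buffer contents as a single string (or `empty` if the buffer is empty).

Answer: mykbrxlrxckrxmw

Derivation:
After op 1 (move_left): buffer="mykblckmw" (len 9), cursors c1@4 c2@5 c3@7, authorship .........
After op 2 (insert('r')): buffer="mykbrlrckrmw" (len 12), cursors c1@5 c2@7 c3@10, authorship ....1.2..3..
After op 3 (insert('x')): buffer="mykbrxlrxckrxmw" (len 15), cursors c1@6 c2@9 c3@13, authorship ....11.22..33..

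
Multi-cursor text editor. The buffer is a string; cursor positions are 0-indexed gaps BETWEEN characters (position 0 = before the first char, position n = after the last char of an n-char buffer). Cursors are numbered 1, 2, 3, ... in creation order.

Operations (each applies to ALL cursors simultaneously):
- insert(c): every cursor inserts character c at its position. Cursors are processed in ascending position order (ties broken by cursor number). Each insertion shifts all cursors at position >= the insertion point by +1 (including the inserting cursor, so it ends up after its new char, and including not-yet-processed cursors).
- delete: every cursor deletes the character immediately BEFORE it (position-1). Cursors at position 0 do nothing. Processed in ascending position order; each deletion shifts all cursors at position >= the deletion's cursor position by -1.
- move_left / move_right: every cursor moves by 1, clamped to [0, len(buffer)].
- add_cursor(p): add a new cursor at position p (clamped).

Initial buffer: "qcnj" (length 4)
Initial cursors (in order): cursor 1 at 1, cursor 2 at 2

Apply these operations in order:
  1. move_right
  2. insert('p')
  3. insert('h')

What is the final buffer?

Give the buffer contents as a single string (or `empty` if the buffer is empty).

After op 1 (move_right): buffer="qcnj" (len 4), cursors c1@2 c2@3, authorship ....
After op 2 (insert('p')): buffer="qcpnpj" (len 6), cursors c1@3 c2@5, authorship ..1.2.
After op 3 (insert('h')): buffer="qcphnphj" (len 8), cursors c1@4 c2@7, authorship ..11.22.

Answer: qcphnphj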